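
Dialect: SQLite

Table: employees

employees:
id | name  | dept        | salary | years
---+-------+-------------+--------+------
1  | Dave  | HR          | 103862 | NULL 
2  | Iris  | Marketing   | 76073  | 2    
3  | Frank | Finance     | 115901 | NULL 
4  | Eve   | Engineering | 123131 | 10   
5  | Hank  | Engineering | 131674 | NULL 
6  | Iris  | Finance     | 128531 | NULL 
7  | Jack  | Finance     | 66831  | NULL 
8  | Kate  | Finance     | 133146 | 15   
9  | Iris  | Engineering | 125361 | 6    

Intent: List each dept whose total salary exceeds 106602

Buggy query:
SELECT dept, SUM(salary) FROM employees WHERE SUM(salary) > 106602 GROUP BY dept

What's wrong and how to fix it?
Bug: SUM(salary) is an aggregate, but WHERE filters rows before aggregation

Fix: Use HAVING (which filters groups after aggregation) instead of WHERE

Corrected query:
SELECT dept, SUM(salary) FROM employees GROUP BY dept HAVING SUM(salary) > 106602

Result:
dept        | SUM(salary)
------------+------------
Engineering | 380166     
Finance     | 444409     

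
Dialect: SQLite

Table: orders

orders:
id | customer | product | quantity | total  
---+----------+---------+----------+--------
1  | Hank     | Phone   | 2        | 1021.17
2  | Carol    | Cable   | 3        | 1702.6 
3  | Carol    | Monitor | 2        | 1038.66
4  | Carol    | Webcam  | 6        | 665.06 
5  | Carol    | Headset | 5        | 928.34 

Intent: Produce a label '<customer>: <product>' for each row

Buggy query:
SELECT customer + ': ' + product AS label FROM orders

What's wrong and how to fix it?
Bug: SQLite uses || for string concatenation; + coerces text to numbers (yielding 0)

Fix: Use the || operator for string concatenation

Corrected query:
SELECT customer || ': ' || product AS label FROM orders

Result:
label         
--------------
Hank: Phone   
Carol: Cable  
Carol: Monitor
Carol: Webcam 
Carol: Headset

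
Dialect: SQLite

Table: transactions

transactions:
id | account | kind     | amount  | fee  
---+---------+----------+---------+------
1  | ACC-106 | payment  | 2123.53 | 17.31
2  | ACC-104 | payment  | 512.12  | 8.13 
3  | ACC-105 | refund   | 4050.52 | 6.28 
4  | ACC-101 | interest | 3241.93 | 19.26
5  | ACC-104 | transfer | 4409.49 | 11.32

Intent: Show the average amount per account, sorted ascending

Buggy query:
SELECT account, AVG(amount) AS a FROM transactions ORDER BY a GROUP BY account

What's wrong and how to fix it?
Bug: GROUP BY must precede ORDER BY

Fix: Reorder: SELECT … FROM … GROUP BY … ORDER BY …

Corrected query:
SELECT account, AVG(amount) AS a FROM transactions GROUP BY account ORDER BY a

Result:
account | a       
--------+---------
ACC-106 | 2123.53 
ACC-104 | 2460.805
ACC-101 | 3241.93 
ACC-105 | 4050.52 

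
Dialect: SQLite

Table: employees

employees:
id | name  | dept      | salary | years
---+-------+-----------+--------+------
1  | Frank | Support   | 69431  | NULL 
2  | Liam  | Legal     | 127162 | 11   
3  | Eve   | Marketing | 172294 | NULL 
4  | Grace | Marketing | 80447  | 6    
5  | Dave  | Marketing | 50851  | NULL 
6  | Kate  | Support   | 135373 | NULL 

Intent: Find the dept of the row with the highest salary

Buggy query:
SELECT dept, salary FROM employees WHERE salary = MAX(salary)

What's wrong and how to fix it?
Bug: MAX(salary) is an aggregate and cannot be used directly in WHERE

Fix: Use a subquery: WHERE salary = (SELECT MAX(salary) FROM employees)

Corrected query:
SELECT dept, salary FROM employees WHERE salary = (SELECT MAX(salary) FROM employees)

Result:
dept      | salary
----------+-------
Marketing | 172294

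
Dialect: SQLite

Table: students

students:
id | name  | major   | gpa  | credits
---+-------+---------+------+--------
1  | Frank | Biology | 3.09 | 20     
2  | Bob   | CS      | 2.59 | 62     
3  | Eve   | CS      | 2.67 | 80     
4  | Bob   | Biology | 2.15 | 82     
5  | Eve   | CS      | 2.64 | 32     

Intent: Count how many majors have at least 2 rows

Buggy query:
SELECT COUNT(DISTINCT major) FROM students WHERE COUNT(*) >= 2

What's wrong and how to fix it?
Bug: COUNT(*) cannot appear in WHERE; the per-group count doesn't exist yet

Fix: Group first with HAVING COUNT(*) >= 2, then COUNT the resulting groups

Corrected query:
SELECT COUNT(*) FROM (SELECT major FROM students GROUP BY major HAVING COUNT(*) >= 2)

Result:
COUNT(*)
--------
2       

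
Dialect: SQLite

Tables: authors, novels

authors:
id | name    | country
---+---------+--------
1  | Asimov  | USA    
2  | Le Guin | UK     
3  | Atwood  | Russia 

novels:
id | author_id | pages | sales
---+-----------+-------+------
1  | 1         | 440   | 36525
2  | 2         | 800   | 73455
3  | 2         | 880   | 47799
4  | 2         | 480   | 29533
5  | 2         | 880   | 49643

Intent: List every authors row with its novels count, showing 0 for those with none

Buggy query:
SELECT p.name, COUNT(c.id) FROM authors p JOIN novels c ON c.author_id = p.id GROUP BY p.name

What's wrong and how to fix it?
Bug: An inner join excludes parents with zero children

Fix: Use LEFT JOIN so parents without children still appear (COUNT(c.id) gives 0)

Corrected query:
SELECT p.name, COUNT(c.id) FROM authors p LEFT JOIN novels c ON c.author_id = p.id GROUP BY p.name

Result:
name    | COUNT(c.id)
--------+------------
Asimov  | 1          
Atwood  | 0          
Le Guin | 4          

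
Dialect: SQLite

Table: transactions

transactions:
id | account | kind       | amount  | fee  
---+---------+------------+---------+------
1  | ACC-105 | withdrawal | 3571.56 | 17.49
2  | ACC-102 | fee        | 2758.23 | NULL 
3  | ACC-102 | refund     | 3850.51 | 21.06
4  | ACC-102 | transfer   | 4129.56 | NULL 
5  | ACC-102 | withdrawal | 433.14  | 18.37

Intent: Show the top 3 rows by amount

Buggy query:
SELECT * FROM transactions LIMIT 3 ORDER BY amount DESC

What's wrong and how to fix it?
Bug: ORDER BY cannot follow LIMIT; LIMIT is the final clause

Fix: Sort with ORDER BY, then apply LIMIT

Corrected query:
SELECT * FROM transactions ORDER BY amount DESC LIMIT 3

Result:
id | account | kind       | amount  | fee  
---+---------+------------+---------+------
4  | ACC-102 | transfer   | 4129.56 | NULL 
3  | ACC-102 | refund     | 3850.51 | 21.06
1  | ACC-105 | withdrawal | 3571.56 | 17.49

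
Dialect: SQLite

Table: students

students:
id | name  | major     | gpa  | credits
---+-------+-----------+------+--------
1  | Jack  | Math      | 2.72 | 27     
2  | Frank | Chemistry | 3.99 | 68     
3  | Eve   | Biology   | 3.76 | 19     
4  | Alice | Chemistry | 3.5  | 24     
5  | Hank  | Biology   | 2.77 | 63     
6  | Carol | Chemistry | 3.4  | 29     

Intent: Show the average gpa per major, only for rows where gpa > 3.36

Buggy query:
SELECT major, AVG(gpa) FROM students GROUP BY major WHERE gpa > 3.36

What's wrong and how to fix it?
Bug: Row-level WHERE must come before GROUP BY in the clause order

Fix: Place WHERE between FROM and GROUP BY

Corrected query:
SELECT major, AVG(gpa) FROM students WHERE gpa > 3.36 GROUP BY major

Result:
major     | AVG(gpa)
----------+---------
Biology   | 3.76    
Chemistry | 3.63    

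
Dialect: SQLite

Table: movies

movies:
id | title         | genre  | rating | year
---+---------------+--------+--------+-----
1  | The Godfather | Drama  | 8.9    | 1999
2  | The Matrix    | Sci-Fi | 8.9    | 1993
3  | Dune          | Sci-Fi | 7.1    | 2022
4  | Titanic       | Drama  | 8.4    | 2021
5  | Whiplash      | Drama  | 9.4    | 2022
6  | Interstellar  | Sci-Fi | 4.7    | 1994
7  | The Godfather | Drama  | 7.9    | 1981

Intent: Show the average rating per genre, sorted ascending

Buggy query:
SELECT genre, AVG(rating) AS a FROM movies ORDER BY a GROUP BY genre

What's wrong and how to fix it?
Bug: ORDER BY appears before GROUP BY; SQL clause order requires GROUP BY first

Fix: Reorder: SELECT … FROM … GROUP BY … ORDER BY …

Corrected query:
SELECT genre, AVG(rating) AS a FROM movies GROUP BY genre ORDER BY a

Result:
genre  | a   
-------+-----
Sci-Fi | 6.9 
Drama  | 8.65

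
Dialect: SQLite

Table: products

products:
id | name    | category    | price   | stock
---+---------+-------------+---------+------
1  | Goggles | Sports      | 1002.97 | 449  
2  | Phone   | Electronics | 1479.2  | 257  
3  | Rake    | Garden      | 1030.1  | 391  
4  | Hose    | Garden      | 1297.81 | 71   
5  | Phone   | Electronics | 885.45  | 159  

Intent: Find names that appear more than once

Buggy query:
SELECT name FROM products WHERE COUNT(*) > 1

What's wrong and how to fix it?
Bug: WHERE can't reference COUNT(*); aggregates are computed after WHERE

Fix: GROUP BY name, then filter groups with HAVING COUNT(*) > 1

Corrected query:
SELECT name FROM products GROUP BY name HAVING COUNT(*) > 1

Result:
name 
-----
Phone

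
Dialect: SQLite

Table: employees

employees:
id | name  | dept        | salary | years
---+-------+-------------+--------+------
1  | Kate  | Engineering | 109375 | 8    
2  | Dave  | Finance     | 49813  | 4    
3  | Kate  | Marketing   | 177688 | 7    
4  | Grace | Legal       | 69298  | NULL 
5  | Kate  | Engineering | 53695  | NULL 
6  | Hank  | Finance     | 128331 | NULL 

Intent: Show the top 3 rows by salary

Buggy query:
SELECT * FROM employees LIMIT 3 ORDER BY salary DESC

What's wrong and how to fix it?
Bug: LIMIT must come after ORDER BY

Fix: Swap the clauses: ORDER BY first, then LIMIT

Corrected query:
SELECT * FROM employees ORDER BY salary DESC LIMIT 3

Result:
id | name | dept        | salary | years
---+------+-------------+--------+------
3  | Kate | Marketing   | 177688 | 7    
6  | Hank | Finance     | 128331 | NULL 
1  | Kate | Engineering | 109375 | 8    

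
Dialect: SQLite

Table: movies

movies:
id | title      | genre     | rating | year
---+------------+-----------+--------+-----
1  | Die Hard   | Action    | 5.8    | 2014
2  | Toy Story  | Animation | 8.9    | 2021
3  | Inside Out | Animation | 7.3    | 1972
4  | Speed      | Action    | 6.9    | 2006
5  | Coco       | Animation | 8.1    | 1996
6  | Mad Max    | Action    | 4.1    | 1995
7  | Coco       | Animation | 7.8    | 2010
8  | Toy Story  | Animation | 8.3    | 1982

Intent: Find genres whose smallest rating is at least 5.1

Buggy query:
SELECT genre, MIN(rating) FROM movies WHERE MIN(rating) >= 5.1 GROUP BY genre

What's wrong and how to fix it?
Bug: MIN() in WHERE is a misuse of aggregate

Fix: Use HAVING for the per-group MIN condition

Corrected query:
SELECT genre, MIN(rating) FROM movies GROUP BY genre HAVING MIN(rating) >= 5.1

Result:
genre     | MIN(rating)
----------+------------
Animation | 7.3        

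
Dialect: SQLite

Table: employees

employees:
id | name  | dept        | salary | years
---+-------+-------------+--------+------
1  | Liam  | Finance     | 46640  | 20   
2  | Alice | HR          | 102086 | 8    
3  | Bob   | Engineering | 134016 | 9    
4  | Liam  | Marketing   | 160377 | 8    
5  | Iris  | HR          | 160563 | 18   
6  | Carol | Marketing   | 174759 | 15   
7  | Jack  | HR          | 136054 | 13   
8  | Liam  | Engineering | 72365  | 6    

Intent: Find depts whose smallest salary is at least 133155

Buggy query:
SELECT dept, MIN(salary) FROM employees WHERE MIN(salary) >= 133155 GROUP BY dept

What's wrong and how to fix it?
Bug: MIN() in WHERE is a misuse of aggregate

Fix: Replace WHERE with HAVING after the GROUP BY

Corrected query:
SELECT dept, MIN(salary) FROM employees GROUP BY dept HAVING MIN(salary) >= 133155

Result:
dept      | MIN(salary)
----------+------------
Marketing | 160377     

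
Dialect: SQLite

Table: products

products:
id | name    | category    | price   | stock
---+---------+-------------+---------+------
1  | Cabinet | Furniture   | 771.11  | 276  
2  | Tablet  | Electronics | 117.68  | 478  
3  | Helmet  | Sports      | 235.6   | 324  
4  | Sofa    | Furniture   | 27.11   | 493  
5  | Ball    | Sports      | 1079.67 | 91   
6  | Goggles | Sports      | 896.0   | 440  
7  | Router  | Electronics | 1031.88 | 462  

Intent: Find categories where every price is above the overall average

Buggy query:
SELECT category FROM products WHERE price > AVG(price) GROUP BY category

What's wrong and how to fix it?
Bug: WHERE evaluates per row before aggregation, so AVG() is unavailable

Fix: Compute the overall average in a scalar subquery and compare each group's MIN against it in HAVING

Corrected query:
SELECT category FROM products GROUP BY category HAVING MIN(price) > (SELECT AVG(price) FROM products)

Result:
(no rows)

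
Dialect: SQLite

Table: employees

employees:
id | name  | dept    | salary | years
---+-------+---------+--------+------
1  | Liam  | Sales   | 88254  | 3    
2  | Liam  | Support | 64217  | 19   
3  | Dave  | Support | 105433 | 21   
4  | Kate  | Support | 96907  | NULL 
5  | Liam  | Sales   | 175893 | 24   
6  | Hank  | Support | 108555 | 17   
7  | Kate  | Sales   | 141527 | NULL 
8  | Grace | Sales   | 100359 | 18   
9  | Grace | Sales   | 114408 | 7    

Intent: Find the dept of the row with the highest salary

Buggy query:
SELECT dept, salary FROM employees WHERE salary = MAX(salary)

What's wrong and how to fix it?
Bug: MAX(salary) is an aggregate and cannot be used directly in WHERE

Fix: Use a subquery: WHERE salary = (SELECT MAX(salary) FROM employees)

Corrected query:
SELECT dept, salary FROM employees WHERE salary = (SELECT MAX(salary) FROM employees)

Result:
dept  | salary
------+-------
Sales | 175893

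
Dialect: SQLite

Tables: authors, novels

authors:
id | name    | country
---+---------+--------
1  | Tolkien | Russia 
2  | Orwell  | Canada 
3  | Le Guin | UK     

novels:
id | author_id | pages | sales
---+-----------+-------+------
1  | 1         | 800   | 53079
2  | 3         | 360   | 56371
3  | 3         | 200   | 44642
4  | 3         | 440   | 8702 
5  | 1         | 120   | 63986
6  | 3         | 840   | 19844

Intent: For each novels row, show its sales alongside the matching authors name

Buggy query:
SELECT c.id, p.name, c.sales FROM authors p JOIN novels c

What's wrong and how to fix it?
Bug: JOIN with no ON clause produces a cartesian product; every novels row pairs with every authors row

Fix: Specify the join condition linking the foreign key to the parent id

Corrected query:
SELECT c.id, p.name, c.sales FROM authors p JOIN novels c ON c.author_id = p.id

Result:
id | name    | sales
---+---------+------
1  | Tolkien | 53079
2  | Le Guin | 56371
3  | Le Guin | 44642
4  | Le Guin | 8702 
5  | Tolkien | 63986
6  | Le Guin | 19844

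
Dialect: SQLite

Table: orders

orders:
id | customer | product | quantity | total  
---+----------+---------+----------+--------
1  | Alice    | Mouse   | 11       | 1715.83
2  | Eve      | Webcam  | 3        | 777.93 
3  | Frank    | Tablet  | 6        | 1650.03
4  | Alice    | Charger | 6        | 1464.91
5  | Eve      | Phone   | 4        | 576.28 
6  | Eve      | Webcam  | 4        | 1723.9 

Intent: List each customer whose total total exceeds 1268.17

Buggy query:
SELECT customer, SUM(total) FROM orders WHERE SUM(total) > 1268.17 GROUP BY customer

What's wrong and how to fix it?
Bug: WHERE runs before GROUP BY, so aggregates aren't available there

Fix: Use HAVING (which filters groups after aggregation) instead of WHERE

Corrected query:
SELECT customer, SUM(total) FROM orders GROUP BY customer HAVING SUM(total) > 1268.17

Result:
customer | SUM(total)
---------+-----------
Alice    | 3180.74   
Eve      | 3078.11   
Frank    | 1650.03   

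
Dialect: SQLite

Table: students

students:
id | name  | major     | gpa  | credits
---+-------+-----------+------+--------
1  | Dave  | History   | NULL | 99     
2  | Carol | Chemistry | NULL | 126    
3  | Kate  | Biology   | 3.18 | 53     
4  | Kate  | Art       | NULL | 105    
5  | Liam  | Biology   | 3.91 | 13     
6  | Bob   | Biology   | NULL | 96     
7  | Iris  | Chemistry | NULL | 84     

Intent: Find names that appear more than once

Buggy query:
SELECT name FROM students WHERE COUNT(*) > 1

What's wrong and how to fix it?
Bug: WHERE can't reference COUNT(*); aggregates are computed after WHERE

Fix: GROUP BY name, then filter groups with HAVING COUNT(*) > 1

Corrected query:
SELECT name FROM students GROUP BY name HAVING COUNT(*) > 1

Result:
name
----
Kate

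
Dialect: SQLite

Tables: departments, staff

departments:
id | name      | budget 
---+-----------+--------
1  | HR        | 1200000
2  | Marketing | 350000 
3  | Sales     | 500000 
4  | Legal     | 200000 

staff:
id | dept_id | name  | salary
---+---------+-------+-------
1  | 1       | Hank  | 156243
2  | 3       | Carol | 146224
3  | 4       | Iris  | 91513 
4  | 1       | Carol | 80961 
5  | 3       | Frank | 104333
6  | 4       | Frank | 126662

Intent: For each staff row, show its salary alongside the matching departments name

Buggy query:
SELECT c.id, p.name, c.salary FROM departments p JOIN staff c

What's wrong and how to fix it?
Bug: Missing join condition: each staff row is matched to all departments rows instead of just its own

Fix: Add ON c.dept_id = p.id to the JOIN

Corrected query:
SELECT c.id, p.name, c.salary FROM departments p JOIN staff c ON c.dept_id = p.id

Result:
id | name  | salary
---+-------+-------
1  | HR    | 156243
2  | Sales | 146224
3  | Legal | 91513 
4  | HR    | 80961 
5  | Sales | 104333
6  | Legal | 126662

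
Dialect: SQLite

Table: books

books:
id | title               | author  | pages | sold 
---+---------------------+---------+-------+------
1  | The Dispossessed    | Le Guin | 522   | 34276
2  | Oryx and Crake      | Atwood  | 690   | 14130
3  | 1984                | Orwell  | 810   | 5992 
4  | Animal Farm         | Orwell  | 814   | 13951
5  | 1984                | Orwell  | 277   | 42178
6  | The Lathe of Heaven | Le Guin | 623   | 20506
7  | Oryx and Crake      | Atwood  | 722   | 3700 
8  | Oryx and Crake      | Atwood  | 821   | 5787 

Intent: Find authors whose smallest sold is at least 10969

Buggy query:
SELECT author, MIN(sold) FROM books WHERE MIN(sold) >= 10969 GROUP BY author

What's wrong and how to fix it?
Bug: Aggregates like MIN are computed per group after WHERE runs

Fix: Use HAVING for the per-group MIN condition

Corrected query:
SELECT author, MIN(sold) FROM books GROUP BY author HAVING MIN(sold) >= 10969

Result:
author  | MIN(sold)
--------+----------
Le Guin | 20506    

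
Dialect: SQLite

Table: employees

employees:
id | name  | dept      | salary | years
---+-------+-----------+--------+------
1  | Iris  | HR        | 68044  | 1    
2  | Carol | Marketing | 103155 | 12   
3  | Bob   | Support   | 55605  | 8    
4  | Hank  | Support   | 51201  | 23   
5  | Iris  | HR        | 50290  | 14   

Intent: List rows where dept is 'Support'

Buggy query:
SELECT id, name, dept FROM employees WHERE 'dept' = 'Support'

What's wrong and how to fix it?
Bug: Single quotes denote string literals in SQL; the column name is being compared as a constant string

Fix: Remove the quotes around the column name (or use double quotes for an identifier)

Corrected query:
SELECT id, name, dept FROM employees WHERE dept = 'Support'

Result:
id | name | dept   
---+------+--------
3  | Bob  | Support
4  | Hank | Support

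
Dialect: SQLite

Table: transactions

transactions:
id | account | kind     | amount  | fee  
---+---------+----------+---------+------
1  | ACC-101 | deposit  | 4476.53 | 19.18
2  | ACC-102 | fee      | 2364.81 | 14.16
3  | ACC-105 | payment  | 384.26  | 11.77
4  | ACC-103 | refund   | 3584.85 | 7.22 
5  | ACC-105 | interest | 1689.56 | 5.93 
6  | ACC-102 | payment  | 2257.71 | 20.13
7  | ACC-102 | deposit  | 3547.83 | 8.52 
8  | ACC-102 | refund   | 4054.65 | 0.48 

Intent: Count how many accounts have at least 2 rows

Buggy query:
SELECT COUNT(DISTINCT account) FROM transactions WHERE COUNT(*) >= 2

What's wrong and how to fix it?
Bug: WHERE filters individual rows, not groups, so a group-level COUNT is invalid there

Fix: Group first with HAVING COUNT(*) >= 2, then COUNT the resulting groups

Corrected query:
SELECT COUNT(*) FROM (SELECT account FROM transactions GROUP BY account HAVING COUNT(*) >= 2)

Result:
COUNT(*)
--------
2       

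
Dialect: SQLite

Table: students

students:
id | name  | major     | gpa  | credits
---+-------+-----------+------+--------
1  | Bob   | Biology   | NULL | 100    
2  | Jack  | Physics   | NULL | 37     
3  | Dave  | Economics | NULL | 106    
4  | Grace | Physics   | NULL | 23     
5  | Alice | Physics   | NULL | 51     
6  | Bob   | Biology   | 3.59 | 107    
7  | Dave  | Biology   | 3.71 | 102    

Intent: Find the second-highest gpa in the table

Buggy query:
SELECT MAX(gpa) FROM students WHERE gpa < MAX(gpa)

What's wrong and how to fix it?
Bug: The inner MAX is an aggregate inside WHERE, which is not allowed

Fix: Compute the overall MAX in a subquery, then take MAX of rows below it

Corrected query:
SELECT MAX(gpa) FROM students WHERE gpa < (SELECT MAX(gpa) FROM students)

Result:
MAX(gpa)
--------
3.59    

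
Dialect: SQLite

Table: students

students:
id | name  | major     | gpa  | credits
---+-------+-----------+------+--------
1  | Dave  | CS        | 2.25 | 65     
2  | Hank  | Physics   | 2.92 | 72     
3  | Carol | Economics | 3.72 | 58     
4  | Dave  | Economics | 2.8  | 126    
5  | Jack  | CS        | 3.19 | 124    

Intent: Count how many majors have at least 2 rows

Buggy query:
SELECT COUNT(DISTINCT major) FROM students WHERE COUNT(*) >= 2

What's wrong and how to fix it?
Bug: COUNT(*) cannot appear in WHERE; the per-group count doesn't exist yet

Fix: Use a subquery that GROUPs and filters with HAVING, then count its rows

Corrected query:
SELECT COUNT(*) FROM (SELECT major FROM students GROUP BY major HAVING COUNT(*) >= 2)

Result:
COUNT(*)
--------
2       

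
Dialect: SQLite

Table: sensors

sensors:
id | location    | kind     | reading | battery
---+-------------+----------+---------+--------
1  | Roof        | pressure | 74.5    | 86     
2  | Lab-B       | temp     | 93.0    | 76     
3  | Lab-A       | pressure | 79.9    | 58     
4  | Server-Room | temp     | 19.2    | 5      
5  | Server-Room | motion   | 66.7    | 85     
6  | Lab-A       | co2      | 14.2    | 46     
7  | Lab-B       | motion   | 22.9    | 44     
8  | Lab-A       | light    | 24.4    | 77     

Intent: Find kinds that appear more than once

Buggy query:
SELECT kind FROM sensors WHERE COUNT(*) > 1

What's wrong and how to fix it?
Bug: WHERE can't reference COUNT(*); aggregates are computed after WHERE

Fix: GROUP BY kind, then filter groups with HAVING COUNT(*) > 1

Corrected query:
SELECT kind FROM sensors GROUP BY kind HAVING COUNT(*) > 1

Result:
kind    
--------
motion  
pressure
temp    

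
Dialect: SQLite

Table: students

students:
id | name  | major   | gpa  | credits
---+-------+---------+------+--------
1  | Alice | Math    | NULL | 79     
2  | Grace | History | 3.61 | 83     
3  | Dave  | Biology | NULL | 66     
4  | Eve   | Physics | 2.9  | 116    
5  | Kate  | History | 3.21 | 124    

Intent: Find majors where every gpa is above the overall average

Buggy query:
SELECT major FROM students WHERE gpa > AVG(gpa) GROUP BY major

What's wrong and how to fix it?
Bug: WHERE evaluates per row before aggregation, so AVG() is unavailable

Fix: Use a subquery for AVG and a HAVING MIN(...) filter so the condition holds for every row in the group

Corrected query:
SELECT major FROM students GROUP BY major HAVING MIN(gpa) > (SELECT AVG(gpa) FROM students)

Result:
(no rows)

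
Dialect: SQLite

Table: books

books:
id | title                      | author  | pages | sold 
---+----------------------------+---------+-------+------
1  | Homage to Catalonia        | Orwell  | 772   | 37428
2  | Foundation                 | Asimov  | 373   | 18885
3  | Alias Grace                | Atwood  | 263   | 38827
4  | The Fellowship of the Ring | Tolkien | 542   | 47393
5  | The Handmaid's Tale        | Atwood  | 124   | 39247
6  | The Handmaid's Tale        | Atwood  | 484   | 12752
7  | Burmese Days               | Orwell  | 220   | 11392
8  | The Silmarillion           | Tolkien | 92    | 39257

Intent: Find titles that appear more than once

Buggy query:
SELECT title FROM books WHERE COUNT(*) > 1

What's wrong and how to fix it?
Bug: COUNT(*) is an aggregate and cannot be used in WHERE

Fix: GROUP BY title, then filter groups with HAVING COUNT(*) > 1

Corrected query:
SELECT title FROM books GROUP BY title HAVING COUNT(*) > 1

Result:
title              
-------------------
The Handmaid's Tale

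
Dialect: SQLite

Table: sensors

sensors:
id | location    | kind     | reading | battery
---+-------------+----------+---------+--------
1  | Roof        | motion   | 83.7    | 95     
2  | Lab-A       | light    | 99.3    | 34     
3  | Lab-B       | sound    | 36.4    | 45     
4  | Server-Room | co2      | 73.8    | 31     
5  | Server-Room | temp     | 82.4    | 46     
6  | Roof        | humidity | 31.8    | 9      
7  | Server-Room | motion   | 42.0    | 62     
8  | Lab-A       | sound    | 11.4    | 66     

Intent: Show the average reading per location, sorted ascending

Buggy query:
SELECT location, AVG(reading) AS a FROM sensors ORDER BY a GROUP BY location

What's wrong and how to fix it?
Bug: GROUP BY must precede ORDER BY

Fix: Move ORDER BY to the end, after GROUP BY

Corrected query:
SELECT location, AVG(reading) AS a FROM sensors GROUP BY location ORDER BY a

Result:
location    | a        
------------+----------
Lab-B       | 36.4     
Lab-A       | 55.35    
Roof        | 57.75    
Server-Room | 66.066667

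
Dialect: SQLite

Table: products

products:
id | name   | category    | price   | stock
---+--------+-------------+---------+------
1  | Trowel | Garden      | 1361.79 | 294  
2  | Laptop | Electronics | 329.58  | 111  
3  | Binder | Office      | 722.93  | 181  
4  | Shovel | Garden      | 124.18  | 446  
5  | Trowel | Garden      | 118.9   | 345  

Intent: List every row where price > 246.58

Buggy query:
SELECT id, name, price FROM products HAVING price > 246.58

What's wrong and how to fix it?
Bug: HAVING filters the output of aggregation, but this query has no GROUP BY and no aggregate functions, so SQLite rejects it (HAVING clause on a non-aggregate query); the condition here is per row

Fix: Replace HAVING with WHERE since the condition applies to individual rows

Corrected query:
SELECT id, name, price FROM products WHERE price > 246.58

Result:
id | name   | price  
---+--------+--------
1  | Trowel | 1361.79
2  | Laptop | 329.58 
3  | Binder | 722.93 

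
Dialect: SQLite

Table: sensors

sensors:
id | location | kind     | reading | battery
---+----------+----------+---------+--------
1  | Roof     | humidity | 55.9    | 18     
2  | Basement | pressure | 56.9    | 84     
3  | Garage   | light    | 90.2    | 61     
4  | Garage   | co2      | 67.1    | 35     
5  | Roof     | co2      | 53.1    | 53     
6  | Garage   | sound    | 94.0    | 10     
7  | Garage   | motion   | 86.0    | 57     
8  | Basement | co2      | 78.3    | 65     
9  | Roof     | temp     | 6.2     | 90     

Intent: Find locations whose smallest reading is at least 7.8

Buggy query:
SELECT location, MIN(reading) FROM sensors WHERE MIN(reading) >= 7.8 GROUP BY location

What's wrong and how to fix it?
Bug: Aggregates like MIN are computed per group after WHERE runs

Fix: Use HAVING for the per-group MIN condition

Corrected query:
SELECT location, MIN(reading) FROM sensors GROUP BY location HAVING MIN(reading) >= 7.8

Result:
location | MIN(reading)
---------+-------------
Basement | 56.9        
Garage   | 67.1        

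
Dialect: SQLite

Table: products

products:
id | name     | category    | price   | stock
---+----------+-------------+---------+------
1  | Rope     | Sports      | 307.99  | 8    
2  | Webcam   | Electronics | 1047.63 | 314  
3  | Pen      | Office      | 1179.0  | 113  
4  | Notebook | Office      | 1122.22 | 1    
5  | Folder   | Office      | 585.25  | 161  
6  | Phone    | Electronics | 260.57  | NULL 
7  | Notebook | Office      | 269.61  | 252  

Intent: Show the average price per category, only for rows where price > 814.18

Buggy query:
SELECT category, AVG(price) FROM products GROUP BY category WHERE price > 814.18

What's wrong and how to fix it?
Bug: Row-level WHERE must come before GROUP BY in the clause order

Fix: Place WHERE between FROM and GROUP BY

Corrected query:
SELECT category, AVG(price) FROM products WHERE price > 814.18 GROUP BY category

Result:
category    | AVG(price)
------------+-----------
Electronics | 1047.63   
Office      | 1150.61   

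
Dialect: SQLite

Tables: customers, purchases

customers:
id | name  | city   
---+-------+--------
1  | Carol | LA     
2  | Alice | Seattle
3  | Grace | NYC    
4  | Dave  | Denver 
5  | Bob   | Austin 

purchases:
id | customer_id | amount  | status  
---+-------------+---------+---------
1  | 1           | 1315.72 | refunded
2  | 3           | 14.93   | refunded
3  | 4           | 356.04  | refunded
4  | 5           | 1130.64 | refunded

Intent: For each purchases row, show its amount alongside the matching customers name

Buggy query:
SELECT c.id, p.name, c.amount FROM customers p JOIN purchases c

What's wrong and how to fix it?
Bug: Missing join condition: each purchases row is matched to all customers rows instead of just its own

Fix: Specify the join condition linking the foreign key to the parent id

Corrected query:
SELECT c.id, p.name, c.amount FROM customers p JOIN purchases c ON c.customer_id = p.id

Result:
id | name  | amount 
---+-------+--------
1  | Carol | 1315.72
2  | Grace | 14.93  
3  | Dave  | 356.04 
4  | Bob   | 1130.64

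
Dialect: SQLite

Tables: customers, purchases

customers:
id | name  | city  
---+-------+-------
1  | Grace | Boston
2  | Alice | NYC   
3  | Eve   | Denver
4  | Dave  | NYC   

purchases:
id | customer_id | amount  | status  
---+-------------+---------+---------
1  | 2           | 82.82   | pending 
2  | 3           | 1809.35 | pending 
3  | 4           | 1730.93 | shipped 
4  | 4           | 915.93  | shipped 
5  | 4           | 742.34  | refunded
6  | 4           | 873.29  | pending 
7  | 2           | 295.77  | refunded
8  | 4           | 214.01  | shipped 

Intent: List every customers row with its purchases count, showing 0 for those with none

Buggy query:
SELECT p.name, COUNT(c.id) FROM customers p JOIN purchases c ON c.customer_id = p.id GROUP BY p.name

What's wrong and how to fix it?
Bug: An inner join excludes parents with zero children

Fix: Use LEFT JOIN so parents without children still appear (COUNT(c.id) gives 0)

Corrected query:
SELECT p.name, COUNT(c.id) FROM customers p LEFT JOIN purchases c ON c.customer_id = p.id GROUP BY p.name

Result:
name  | COUNT(c.id)
------+------------
Alice | 2          
Dave  | 5          
Eve   | 1          
Grace | 0          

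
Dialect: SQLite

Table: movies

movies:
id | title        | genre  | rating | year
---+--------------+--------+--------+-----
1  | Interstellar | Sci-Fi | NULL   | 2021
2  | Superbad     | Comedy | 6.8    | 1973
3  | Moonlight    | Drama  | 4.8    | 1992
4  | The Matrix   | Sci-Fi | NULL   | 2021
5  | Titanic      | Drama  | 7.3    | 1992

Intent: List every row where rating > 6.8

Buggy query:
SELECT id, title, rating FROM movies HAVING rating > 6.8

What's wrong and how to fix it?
Bug: This is a non-aggregate query (no GROUP BY, no aggregates), so in SQLite the HAVING clause is invalid here; a row-level condition belongs in WHERE

Fix: Use WHERE for row-level filtering

Corrected query:
SELECT id, title, rating FROM movies WHERE rating > 6.8

Result:
id | title   | rating
---+---------+-------
5  | Titanic | 7.3   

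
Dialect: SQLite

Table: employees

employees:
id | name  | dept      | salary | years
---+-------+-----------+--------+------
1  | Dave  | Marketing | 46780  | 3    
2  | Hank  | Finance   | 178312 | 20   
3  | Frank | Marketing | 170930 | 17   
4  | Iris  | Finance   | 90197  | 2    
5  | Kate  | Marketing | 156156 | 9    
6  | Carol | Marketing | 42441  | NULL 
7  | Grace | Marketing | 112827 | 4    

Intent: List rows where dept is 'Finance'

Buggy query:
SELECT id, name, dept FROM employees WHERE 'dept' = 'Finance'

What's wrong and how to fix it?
Bug: Single quotes denote string literals in SQL; the column name is being compared as a constant string

Fix: Remove the quotes around the column name (or use double quotes for an identifier)

Corrected query:
SELECT id, name, dept FROM employees WHERE dept = 'Finance'

Result:
id | name | dept   
---+------+--------
2  | Hank | Finance
4  | Iris | Finance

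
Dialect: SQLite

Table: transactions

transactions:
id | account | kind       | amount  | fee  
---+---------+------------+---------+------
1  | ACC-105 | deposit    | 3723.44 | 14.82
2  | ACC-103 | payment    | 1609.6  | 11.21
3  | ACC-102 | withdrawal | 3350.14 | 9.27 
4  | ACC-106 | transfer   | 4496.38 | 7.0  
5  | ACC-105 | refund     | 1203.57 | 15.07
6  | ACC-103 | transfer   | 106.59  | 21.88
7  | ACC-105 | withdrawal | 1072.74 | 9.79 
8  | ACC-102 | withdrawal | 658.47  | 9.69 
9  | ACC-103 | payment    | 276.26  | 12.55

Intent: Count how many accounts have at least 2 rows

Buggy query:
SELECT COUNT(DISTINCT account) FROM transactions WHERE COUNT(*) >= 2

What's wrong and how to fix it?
Bug: WHERE filters individual rows, not groups, so a group-level COUNT is invalid there

Fix: Use a subquery that GROUPs and filters with HAVING, then count its rows

Corrected query:
SELECT COUNT(*) FROM (SELECT account FROM transactions GROUP BY account HAVING COUNT(*) >= 2)

Result:
COUNT(*)
--------
3       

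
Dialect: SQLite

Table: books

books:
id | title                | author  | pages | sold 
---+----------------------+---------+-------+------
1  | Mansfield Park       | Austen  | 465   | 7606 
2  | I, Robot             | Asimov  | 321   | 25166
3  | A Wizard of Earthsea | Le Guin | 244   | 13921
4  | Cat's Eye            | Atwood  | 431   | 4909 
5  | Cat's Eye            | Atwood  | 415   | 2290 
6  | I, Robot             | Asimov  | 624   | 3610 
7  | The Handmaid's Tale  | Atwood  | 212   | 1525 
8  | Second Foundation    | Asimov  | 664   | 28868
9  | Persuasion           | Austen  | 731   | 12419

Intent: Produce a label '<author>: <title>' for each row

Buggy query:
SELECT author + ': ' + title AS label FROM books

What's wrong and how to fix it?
Bug: '+' is numeric addition; on text columns SQLite converts them to 0 instead of concatenating

Fix: Replace + with || to concatenate text

Corrected query:
SELECT author || ': ' || title AS label FROM books

Result:
label                        
-----------------------------
Austen: Mansfield Park       
Asimov: I, Robot             
Le Guin: A Wizard of Earthsea
Atwood: Cat's Eye            
Atwood: Cat's Eye            
Asimov: I, Robot             
Atwood: The Handmaid's Tale  
Asimov: Second Foundation    
Austen: Persuasion           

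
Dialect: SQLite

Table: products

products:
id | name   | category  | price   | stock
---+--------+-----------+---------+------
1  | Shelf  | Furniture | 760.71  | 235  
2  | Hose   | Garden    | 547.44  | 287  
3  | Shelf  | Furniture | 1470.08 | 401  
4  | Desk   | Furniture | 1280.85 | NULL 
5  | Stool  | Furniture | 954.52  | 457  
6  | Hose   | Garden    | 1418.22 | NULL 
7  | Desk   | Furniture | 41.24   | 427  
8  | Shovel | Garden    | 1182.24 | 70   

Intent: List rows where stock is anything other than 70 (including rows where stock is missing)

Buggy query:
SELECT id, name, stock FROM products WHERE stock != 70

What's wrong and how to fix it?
Bug: Inequality against NULL is unknown, not true; rows with NULL are dropped

Fix: Handle NULL separately with IS NULL alongside the inequality

Corrected query:
SELECT id, name, stock FROM products WHERE stock != 70 OR stock IS NULL

Result:
id | name  | stock
---+-------+------
1  | Shelf | 235  
2  | Hose  | 287  
3  | Shelf | 401  
4  | Desk  | NULL 
5  | Stool | 457  
6  | Hose  | NULL 
7  | Desk  | 427  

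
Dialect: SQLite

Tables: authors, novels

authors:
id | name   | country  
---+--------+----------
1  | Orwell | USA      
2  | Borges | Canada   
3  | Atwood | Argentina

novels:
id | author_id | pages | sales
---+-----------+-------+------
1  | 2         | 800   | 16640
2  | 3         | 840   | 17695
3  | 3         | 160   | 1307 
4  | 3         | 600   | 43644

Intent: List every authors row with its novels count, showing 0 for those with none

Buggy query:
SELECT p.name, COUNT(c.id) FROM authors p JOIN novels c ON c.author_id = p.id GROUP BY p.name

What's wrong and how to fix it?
Bug: An inner join excludes parents with zero children

Fix: Switch to LEFT JOIN to retain unmatched parent rows

Corrected query:
SELECT p.name, COUNT(c.id) FROM authors p LEFT JOIN novels c ON c.author_id = p.id GROUP BY p.name

Result:
name   | COUNT(c.id)
-------+------------
Atwood | 3          
Borges | 1          
Orwell | 0          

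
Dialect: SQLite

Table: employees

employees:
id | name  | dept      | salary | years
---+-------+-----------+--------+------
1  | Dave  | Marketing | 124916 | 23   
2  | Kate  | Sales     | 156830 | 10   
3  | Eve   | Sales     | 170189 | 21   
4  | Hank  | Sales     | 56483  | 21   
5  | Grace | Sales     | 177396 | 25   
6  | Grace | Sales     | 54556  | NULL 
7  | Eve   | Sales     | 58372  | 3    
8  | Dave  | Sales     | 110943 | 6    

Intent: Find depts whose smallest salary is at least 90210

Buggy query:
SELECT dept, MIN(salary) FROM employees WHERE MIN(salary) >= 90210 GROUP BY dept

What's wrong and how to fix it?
Bug: MIN() in WHERE is a misuse of aggregate

Fix: Replace WHERE with HAVING after the GROUP BY

Corrected query:
SELECT dept, MIN(salary) FROM employees GROUP BY dept HAVING MIN(salary) >= 90210

Result:
dept      | MIN(salary)
----------+------------
Marketing | 124916     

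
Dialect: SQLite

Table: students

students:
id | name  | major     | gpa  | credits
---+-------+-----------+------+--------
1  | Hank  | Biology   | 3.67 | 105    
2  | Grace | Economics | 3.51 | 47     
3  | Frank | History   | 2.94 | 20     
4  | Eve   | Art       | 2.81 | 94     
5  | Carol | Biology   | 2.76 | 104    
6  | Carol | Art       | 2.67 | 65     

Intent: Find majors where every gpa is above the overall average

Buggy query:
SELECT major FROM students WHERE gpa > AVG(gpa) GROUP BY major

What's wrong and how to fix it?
Bug: AVG() is an aggregate; it can't sit directly in WHERE

Fix: Use a subquery for AVG and a HAVING MIN(...) filter so the condition holds for every row in the group

Corrected query:
SELECT major FROM students GROUP BY major HAVING MIN(gpa) > (SELECT AVG(gpa) FROM students)

Result:
major    
---------
Economics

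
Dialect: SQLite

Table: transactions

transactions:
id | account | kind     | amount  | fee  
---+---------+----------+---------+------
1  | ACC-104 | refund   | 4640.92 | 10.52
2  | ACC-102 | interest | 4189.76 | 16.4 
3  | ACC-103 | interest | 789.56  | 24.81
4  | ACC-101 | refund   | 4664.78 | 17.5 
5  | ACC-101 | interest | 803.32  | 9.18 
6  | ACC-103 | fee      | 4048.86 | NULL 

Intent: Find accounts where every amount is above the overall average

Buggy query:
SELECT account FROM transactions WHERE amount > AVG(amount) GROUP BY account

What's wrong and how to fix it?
Bug: AVG() is an aggregate; it can't sit directly in WHERE

Fix: Use a subquery for AVG and a HAVING MIN(...) filter so the condition holds for every row in the group

Corrected query:
SELECT account FROM transactions GROUP BY account HAVING MIN(amount) > (SELECT AVG(amount) FROM transactions)

Result:
account
-------
ACC-102
ACC-104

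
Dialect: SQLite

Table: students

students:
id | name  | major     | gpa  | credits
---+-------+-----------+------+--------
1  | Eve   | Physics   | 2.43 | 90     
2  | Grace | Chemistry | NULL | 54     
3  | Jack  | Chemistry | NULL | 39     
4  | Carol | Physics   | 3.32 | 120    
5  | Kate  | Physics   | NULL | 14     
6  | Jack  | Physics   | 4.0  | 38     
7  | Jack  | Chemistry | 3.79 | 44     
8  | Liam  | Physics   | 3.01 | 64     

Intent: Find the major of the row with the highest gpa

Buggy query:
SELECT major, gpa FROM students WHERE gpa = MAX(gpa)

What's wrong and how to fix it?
Bug: WHERE is evaluated per row; an aggregate over the whole table isn't defined there

Fix: Use a subquery: WHERE gpa = (SELECT MAX(gpa) FROM students)

Corrected query:
SELECT major, gpa FROM students WHERE gpa = (SELECT MAX(gpa) FROM students)

Result:
major   | gpa
--------+----
Physics | 4  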